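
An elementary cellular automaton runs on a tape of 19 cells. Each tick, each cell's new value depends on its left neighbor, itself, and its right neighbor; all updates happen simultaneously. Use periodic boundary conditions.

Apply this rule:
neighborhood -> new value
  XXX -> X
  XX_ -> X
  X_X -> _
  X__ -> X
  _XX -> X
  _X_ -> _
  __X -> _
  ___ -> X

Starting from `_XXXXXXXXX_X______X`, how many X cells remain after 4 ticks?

17

_XXXXXXXXX__XXXXX__
_XXXXXXXXXX_XXXXXXX
_XXXXXXXXXX_XXXXXXX  (fixed point — unchanged through tick 4)
count of X: 17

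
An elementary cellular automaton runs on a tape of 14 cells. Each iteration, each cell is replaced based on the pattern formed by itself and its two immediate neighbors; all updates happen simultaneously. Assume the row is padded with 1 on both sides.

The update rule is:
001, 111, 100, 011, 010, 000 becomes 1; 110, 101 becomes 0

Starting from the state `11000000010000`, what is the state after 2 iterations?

10111111111111
00111111111111

00111111111111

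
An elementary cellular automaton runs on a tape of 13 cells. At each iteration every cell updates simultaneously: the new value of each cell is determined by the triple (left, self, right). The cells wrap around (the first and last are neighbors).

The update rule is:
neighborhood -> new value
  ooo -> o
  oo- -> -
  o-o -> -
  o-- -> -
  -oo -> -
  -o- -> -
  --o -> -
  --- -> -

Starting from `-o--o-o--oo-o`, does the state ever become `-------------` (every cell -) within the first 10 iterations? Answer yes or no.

-------------
all cells are - at iteration 1

yes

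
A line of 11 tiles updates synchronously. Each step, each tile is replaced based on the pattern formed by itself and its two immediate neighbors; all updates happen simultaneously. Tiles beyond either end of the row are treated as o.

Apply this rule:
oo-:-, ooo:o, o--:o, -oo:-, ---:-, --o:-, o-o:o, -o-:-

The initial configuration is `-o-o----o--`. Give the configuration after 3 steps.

o-o-o----o-
-o-o-o----o
o-o-o-o----

o-o-o-o----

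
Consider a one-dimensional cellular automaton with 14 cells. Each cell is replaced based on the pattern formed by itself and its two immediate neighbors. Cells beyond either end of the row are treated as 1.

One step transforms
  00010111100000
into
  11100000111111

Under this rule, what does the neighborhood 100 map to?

At position 0 the neighborhood is 100; the next row has 1 there.

1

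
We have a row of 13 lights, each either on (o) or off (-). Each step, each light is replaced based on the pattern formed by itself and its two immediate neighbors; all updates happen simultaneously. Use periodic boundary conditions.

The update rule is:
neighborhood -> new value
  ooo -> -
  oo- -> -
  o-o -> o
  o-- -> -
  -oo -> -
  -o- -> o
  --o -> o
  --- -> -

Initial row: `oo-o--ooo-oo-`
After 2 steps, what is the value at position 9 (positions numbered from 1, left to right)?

--oo-o---o--o
-o--oo--oo-oo
position 9 holds o

o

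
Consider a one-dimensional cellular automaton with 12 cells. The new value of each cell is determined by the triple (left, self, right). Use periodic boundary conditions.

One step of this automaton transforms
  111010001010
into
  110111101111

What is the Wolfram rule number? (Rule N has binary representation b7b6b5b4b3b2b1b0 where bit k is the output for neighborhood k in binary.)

position 1: 111 → 1  (bit 7 = 1)
position 2: 110 → 0  (bit 6 = 0)
position 3: 101 → 1  (bit 5 = 1)
position 5: 100 → 1  (bit 4 = 1)
position 0: 011 → 1  (bit 3 = 1)
position 4: 010 → 1  (bit 2 = 1)
position 7: 001 → 0  (bit 1 = 0)
position 6: 000 → 1  (bit 0 = 1)
bits b7..b0 = 10111101 = 189

189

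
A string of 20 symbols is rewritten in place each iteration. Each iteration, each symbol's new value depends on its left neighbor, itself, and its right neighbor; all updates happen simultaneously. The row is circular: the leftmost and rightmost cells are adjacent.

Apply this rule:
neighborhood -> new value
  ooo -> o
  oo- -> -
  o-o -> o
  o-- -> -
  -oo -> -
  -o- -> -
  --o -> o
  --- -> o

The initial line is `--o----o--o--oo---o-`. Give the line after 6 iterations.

oo--ooo--o--o---oo--
---o-o--o--o--oo---o
-oo-o--o--o--o---oo-
o--o--o--o--o--oo---
--o--o--o--o--o---oo
-o--o--o--o--o--oo--

-o--o--o--o--o--oo--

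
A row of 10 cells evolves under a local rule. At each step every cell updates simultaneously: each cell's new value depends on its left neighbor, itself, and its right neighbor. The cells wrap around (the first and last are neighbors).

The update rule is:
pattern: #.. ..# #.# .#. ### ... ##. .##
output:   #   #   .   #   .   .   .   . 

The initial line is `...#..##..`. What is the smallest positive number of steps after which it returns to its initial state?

6

..####..#.
.#....####
.##..#....
#..####...
###....#.#
...#..##..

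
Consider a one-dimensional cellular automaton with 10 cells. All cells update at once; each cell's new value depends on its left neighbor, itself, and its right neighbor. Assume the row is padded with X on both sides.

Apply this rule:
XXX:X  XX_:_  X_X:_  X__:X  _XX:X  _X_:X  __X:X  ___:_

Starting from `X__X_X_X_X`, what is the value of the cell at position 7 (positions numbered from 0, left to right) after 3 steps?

_XXX_X_X_X
_XX__X_X_X
_X_XXX_X_X
position 7 holds X

X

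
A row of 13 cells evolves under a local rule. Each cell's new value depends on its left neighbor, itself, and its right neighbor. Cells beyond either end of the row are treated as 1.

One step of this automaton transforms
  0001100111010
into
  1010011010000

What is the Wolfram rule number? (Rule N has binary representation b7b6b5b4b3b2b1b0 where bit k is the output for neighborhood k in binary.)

position 8: 111 → 1  (bit 7 = 1)
position 4: 110 → 0  (bit 6 = 0)
position 10: 101 → 0  (bit 5 = 0)
position 0: 100 → 1  (bit 4 = 1)
position 3: 011 → 0  (bit 3 = 0)
position 11: 010 → 0  (bit 2 = 0)
position 2: 001 → 1  (bit 1 = 1)
position 1: 000 → 0  (bit 0 = 0)
bits b7..b0 = 10010010 = 146

146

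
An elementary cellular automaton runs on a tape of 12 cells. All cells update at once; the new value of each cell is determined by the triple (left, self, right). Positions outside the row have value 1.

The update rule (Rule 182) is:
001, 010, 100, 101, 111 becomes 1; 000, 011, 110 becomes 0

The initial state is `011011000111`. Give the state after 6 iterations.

iteration 1: 100100101011
iteration 2: 011111111101
iteration 3: 101111111010
iteration 4: 010111110111
iteration 5: 111011101011
iteration 6: 110101011101

110101011101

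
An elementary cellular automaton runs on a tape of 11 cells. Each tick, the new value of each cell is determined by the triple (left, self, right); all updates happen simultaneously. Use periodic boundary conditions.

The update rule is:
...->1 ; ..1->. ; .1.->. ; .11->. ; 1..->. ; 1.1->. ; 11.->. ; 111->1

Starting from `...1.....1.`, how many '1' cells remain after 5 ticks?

11...111...
...1..1..1.
11.........
...1111111.
11..11111..
count of 1: 7

7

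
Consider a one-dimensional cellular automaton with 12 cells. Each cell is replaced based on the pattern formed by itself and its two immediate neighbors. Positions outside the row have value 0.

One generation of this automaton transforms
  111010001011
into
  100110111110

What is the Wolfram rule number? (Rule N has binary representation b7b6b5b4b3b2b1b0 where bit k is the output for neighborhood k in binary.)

position 1: 111 → 0  (bit 7 = 0)
position 2: 110 → 0  (bit 6 = 0)
position 3: 101 → 1  (bit 5 = 1)
position 5: 100 → 0  (bit 4 = 0)
position 0: 011 → 1  (bit 3 = 1)
position 4: 010 → 1  (bit 2 = 1)
position 7: 001 → 1  (bit 1 = 1)
position 6: 000 → 1  (bit 0 = 1)
bits b7..b0 = 00101111 = 47

47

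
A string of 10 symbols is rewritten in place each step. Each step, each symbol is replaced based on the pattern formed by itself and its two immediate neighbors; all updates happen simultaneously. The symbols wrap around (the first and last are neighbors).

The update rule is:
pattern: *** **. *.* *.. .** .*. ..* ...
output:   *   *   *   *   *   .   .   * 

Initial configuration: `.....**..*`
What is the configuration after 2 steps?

****.***..
*********.

*********.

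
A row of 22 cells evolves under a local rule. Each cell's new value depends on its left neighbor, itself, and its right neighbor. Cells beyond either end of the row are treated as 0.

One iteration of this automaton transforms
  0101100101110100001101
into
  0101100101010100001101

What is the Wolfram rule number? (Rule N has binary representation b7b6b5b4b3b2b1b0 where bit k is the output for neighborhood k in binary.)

position 10: 111 → 0  (bit 7 = 0)
position 4: 110 → 1  (bit 6 = 1)
position 2: 101 → 0  (bit 5 = 0)
position 5: 100 → 0  (bit 4 = 0)
position 3: 011 → 1  (bit 3 = 1)
position 1: 010 → 1  (bit 2 = 1)
position 0: 001 → 0  (bit 1 = 0)
position 15: 000 → 0  (bit 0 = 0)
bits b7..b0 = 01001100 = 76

76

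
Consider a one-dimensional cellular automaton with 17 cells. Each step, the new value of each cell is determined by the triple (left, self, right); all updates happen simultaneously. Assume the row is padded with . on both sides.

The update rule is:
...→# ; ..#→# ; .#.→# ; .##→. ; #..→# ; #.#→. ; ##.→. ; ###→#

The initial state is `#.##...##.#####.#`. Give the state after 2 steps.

#...###....###..#
####.#.####.#.###

####.#.####.#.###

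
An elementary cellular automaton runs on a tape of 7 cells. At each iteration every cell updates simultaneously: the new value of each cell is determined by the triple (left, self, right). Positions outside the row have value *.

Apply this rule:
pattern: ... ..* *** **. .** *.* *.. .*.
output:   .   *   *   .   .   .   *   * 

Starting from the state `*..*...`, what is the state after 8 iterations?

.****.*
..**...
**..*.*
*.***..
...*.**
*.**..*
....**.
*..*...

*..*...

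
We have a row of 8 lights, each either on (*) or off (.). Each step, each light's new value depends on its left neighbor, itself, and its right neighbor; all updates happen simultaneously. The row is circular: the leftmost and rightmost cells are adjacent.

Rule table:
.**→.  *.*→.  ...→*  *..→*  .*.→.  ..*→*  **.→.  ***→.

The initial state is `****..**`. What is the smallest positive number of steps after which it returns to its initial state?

2

....**..
****..**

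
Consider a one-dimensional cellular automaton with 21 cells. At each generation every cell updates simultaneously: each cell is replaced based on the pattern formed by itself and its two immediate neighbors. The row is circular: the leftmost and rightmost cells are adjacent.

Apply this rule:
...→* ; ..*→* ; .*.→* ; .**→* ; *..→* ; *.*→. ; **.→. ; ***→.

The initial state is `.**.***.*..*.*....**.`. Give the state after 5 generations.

****......***********

**..*...****.******.*
..*******....*......*
***......************
...*******...........
****......***********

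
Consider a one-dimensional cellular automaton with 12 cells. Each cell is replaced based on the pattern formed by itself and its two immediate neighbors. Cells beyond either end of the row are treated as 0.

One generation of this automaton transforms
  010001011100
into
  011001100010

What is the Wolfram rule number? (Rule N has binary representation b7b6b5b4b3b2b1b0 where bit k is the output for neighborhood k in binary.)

52

position 8: 111 → 0  (bit 7 = 0)
position 9: 110 → 0  (bit 6 = 0)
position 6: 101 → 1  (bit 5 = 1)
position 2: 100 → 1  (bit 4 = 1)
position 7: 011 → 0  (bit 3 = 0)
position 1: 010 → 1  (bit 2 = 1)
position 0: 001 → 0  (bit 1 = 0)
position 3: 000 → 0  (bit 0 = 0)
bits b7..b0 = 00110100 = 52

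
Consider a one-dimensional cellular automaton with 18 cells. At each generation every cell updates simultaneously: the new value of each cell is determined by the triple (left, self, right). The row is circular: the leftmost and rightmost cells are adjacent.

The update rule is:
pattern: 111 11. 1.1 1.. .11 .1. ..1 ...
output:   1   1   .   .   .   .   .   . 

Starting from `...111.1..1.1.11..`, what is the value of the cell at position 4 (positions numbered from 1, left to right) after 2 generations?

....11.........1..
.....1............
position 4 holds .

.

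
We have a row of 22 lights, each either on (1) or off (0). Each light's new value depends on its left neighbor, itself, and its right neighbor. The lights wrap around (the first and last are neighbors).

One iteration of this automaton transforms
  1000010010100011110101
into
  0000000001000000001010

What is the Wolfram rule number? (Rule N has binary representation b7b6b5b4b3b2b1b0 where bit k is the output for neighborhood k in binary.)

position 15: 111 → 0  (bit 7 = 0)
position 0: 110 → 0  (bit 6 = 0)
position 9: 101 → 1  (bit 5 = 1)
position 1: 100 → 0  (bit 4 = 0)
position 14: 011 → 0  (bit 3 = 0)
position 5: 010 → 0  (bit 2 = 0)
position 4: 001 → 0  (bit 1 = 0)
position 2: 000 → 0  (bit 0 = 0)
bits b7..b0 = 00100000 = 32

32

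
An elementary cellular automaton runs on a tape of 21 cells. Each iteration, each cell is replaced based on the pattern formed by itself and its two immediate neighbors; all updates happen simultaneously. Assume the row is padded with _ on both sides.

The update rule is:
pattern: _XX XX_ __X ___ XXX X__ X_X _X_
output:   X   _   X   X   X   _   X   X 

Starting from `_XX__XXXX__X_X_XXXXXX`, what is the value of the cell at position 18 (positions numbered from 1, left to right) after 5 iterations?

iteration 1: XX__XXXX__XXXXXXXXXX_
iteration 2: X__XXXX__XXXXXXXXXX__
iteration 3: X_XXXX__XXXXXXXXXX__X
iteration 4: XXXXX__XXXXXXXXXX__XX
iteration 5: XXXX__XXXXXXXXXX__XX_
position 18 holds _

_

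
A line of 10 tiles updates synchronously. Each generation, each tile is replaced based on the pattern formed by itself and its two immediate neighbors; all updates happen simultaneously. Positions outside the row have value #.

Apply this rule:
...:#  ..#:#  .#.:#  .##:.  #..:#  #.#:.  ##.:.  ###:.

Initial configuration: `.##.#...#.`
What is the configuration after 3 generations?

....######

....#####.
####......
....######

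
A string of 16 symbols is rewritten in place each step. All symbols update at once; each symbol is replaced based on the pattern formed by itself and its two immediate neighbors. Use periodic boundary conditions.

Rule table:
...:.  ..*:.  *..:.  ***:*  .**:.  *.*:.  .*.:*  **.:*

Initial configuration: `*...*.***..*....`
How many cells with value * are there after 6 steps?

4

*...*..**..*....
*...*...*..*....
*...*...*..*....  (fixed point — unchanged through step 6)
count of *: 4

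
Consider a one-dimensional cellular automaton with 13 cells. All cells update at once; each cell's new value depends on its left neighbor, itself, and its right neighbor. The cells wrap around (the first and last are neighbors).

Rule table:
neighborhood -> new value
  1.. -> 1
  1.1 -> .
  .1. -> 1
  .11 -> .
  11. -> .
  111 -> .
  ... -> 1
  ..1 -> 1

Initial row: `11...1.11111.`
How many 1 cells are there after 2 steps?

..1111.......
11....1111111
count of 1: 9

9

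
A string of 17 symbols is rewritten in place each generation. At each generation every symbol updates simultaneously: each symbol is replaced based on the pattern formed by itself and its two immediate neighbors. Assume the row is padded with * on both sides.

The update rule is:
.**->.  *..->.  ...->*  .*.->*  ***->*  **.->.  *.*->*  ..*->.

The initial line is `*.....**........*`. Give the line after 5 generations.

generation 1: ..***....******..
generation 2: ...*..**..****...
generation 3: .*.*.......**..*.
generation 4: ****.*****.....**
generation 5: ***.*.***..***..*

***.*.***..***..*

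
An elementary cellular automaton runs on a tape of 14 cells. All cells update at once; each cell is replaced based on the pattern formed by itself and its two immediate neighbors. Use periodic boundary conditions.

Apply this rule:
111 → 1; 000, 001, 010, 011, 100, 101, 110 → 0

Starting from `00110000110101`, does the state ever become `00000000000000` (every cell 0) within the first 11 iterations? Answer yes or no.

00000000000000
all cells are 0 at iteration 1

yes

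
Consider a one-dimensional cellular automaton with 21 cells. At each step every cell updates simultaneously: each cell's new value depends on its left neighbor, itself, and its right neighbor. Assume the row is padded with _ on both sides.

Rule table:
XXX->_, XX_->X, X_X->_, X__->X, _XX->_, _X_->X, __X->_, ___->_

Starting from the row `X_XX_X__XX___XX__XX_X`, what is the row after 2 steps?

XX_X__XX__XX___XX_X_X

X__X_XX__XX___XX__X_X
XX_X__XX__XX___XX_X_X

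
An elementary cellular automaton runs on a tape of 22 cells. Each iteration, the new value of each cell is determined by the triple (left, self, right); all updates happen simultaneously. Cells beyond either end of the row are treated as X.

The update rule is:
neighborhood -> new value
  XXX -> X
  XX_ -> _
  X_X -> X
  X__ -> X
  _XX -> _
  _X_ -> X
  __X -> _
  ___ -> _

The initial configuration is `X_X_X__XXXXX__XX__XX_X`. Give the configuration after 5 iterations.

_XXXXX__XXX_X___X___X_
X_XXX_X__X_XXX__XX__XX
_X_X_XXX_XX_X_X___X__X
XXXXX_X_X__XXXXX__XX__
XXXX_XXXXX__XXX_X___X_

XXXX_XXXXX__XXX_X___X_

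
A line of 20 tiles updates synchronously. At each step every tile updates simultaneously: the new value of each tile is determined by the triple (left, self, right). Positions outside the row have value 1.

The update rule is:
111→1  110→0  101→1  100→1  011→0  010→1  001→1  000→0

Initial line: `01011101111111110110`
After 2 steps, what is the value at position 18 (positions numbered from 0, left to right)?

step 1: 11101010111111101001
step 2: 11011111011111011110
position 18 holds 1

1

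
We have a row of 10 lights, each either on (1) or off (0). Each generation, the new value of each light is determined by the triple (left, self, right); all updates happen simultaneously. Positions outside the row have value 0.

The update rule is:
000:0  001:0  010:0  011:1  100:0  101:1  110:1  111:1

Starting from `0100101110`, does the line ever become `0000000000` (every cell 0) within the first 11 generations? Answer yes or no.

no

0000011110
0000011110  (fixed point — unchanged through generation 11)
generation 11 is 0000011110, still not uniform 0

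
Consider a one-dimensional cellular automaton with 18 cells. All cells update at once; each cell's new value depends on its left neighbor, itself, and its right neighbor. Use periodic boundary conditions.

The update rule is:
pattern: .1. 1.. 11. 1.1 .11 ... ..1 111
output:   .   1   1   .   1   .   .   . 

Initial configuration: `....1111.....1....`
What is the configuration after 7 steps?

....1..11.....1...
.....1.111.....1..
.......1.11.....1.
.........111.....1
1........1.11.....
.1.........111....
..1........1.11...

..1........1.11...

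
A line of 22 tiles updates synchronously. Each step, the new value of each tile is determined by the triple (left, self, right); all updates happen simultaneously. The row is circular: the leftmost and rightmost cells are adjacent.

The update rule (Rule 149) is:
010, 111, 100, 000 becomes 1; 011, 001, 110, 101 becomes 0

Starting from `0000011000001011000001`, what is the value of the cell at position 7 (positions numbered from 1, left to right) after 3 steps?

step 1: 1111000111101000111101
step 2: 1110110011001110011000
step 3: 0100001000100101000110
position 7 holds 1

1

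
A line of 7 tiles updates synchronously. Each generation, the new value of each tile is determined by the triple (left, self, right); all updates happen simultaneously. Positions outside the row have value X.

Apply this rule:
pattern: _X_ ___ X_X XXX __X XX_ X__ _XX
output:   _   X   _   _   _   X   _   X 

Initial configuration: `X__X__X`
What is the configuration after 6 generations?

X_X_X_X

generation 1: X_____X
generation 2: X_XXX_X
generation 3: X_X_X_X
generation 4: X_____X  (repeats generation 1; period 3)
generation 6: X_X_X_X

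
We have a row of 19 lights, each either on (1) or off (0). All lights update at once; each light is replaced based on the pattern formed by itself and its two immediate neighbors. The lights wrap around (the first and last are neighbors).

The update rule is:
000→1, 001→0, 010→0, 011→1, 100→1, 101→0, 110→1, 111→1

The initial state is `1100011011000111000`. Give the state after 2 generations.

1111011011110111110

1111011011110111110
1111011011110111110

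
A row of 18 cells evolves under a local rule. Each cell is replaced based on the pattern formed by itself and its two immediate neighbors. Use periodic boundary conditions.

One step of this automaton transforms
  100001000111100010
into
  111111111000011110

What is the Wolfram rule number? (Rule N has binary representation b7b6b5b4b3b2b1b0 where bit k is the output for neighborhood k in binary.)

position 10: 111 → 0  (bit 7 = 0)
position 12: 110 → 0  (bit 6 = 0)
position 17: 101 → 0  (bit 5 = 0)
position 1: 100 → 1  (bit 4 = 1)
position 9: 011 → 0  (bit 3 = 0)
position 0: 010 → 1  (bit 2 = 1)
position 4: 001 → 1  (bit 1 = 1)
position 2: 000 → 1  (bit 0 = 1)
bits b7..b0 = 00010111 = 23

23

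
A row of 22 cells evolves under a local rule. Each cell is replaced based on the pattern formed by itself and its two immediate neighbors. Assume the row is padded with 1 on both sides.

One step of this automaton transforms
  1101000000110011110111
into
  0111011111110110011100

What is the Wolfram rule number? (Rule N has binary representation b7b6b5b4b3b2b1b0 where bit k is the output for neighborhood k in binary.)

position 0: 111 → 0  (bit 7 = 0)
position 1: 110 → 1  (bit 6 = 1)
position 2: 101 → 1  (bit 5 = 1)
position 4: 100 → 0  (bit 4 = 0)
position 10: 011 → 1  (bit 3 = 1)
position 3: 010 → 1  (bit 2 = 1)
position 9: 001 → 1  (bit 1 = 1)
position 5: 000 → 1  (bit 0 = 1)
bits b7..b0 = 01101111 = 111

111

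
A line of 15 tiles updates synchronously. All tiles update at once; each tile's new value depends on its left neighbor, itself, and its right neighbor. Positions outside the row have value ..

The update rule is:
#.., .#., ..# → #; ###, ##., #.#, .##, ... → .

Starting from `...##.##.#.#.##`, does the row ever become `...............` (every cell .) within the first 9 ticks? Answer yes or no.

tick 1: ..#......#.#...
tick 2: .###....##.##..
tick 3: #...#..#.....#.
tick 4: ##.######...###
tick 5: .........#.#...
tick 6: ........##.##..
tick 7: .......#.....#.
tick 8: ......###...###
tick 9: .....#...#.#...
tick 9 is .....#...#.#..., still not uniform .

no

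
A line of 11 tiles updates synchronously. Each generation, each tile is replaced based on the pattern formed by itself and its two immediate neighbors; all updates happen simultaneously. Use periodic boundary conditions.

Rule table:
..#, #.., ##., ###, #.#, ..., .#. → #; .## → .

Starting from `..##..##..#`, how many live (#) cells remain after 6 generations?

9

generation 1: ##.###.####
generation 2: ###.###.###
generation 3: ####.###.##
generation 4: #####.###.#
generation 5: ######.###.
generation 6: .######.###
count of #: 9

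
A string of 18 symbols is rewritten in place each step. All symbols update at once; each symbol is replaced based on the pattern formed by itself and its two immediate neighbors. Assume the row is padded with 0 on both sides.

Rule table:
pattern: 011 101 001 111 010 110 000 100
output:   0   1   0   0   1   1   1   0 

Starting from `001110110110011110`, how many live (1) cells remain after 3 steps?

100011011010000010
101001101110111010
111000110011001110
count of 1: 10

10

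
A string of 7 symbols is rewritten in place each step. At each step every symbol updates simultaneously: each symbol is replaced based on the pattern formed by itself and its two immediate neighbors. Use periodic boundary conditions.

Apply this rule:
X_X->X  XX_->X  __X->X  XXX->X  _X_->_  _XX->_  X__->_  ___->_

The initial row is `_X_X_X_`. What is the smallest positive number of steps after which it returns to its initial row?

7

X_X_X__
_X_X__X
X_X__X_
_X__X_X
X__X_X_
__X_X_X
_X_X_X_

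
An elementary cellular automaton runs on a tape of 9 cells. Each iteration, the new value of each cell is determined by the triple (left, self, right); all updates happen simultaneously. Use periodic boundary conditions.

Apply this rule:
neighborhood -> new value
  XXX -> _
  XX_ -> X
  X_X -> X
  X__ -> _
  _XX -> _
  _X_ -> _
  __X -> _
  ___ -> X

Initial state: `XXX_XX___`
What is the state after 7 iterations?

iteration 1: __XX_X_X_
iteration 2: X__XX_X__
iteration 3: ____XX___
iteration 4: XXX__X_XX
iteration 5: __X___X__
iteration 6: X___X___X
iteration 7: X_X___X__

X_X___X__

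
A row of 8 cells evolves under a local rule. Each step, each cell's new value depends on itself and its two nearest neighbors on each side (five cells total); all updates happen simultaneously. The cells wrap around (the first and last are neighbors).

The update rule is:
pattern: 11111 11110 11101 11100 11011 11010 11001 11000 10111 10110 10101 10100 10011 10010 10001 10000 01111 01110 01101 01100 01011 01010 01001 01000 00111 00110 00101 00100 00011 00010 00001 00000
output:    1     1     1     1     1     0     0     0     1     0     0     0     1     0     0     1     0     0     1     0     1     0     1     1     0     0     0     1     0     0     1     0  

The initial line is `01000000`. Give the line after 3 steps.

01001110

01110001
11010000
01001110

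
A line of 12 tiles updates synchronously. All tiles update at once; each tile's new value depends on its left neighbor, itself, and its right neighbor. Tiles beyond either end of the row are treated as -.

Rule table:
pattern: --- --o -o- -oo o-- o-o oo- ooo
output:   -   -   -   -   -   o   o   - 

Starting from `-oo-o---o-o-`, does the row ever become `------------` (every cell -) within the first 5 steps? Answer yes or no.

--oo-----o--
---o--------
------------
all cells are - at step 3

yes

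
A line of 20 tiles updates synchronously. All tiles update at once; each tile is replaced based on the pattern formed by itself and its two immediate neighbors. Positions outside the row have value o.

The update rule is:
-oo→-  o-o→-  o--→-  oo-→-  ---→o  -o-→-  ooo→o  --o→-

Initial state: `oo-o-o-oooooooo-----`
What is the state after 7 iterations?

--oooooo----oo------

o-------oooooo--ooo-
--ooooo--oooo----o--
---ooo----oo--oo----
-o--o--oo--------oo-
----------oooooo----
-oooooooo--oooo--oo-
--oooooo----oo------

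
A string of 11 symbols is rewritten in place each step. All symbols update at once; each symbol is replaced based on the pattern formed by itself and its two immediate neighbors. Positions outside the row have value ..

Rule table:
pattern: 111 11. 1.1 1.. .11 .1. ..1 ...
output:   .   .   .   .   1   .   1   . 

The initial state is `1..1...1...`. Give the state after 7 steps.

1..........

..1...1....
.1...1.....
1...1......
...1.......
..1........
.1.........
1..........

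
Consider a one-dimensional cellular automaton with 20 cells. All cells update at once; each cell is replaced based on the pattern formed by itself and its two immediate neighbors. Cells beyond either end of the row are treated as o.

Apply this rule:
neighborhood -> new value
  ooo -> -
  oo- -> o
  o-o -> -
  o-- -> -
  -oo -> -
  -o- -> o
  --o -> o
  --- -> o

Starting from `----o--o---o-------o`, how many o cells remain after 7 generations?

15

-oooo-oo-ooo-oooooo-
----o--o---o------o-
-oooo-oo-ooo-oooooo-  (repeats generation 1; period 2)
generation 7: -oooo-oo-ooo-oooooo-
count of o: 15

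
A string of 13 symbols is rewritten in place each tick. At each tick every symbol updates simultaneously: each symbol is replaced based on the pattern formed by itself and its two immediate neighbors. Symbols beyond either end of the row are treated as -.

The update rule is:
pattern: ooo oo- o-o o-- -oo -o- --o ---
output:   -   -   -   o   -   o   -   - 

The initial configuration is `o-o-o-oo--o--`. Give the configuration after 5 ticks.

o---o-oo--o-o

o-o-o---o-oo-
o-o-oo--o---o
o-o---o-oo--o
o-oo--o---o-o
o---o-oo--o-o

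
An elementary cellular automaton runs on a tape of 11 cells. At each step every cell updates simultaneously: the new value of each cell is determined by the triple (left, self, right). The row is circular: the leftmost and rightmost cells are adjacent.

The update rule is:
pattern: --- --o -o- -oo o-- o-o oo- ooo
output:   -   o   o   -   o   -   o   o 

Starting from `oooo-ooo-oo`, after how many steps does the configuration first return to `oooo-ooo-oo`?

oooo--oo--o
oooooo-ooo-
-ooooo--oo-
o-oooooo-oo
o--ooooo--o
ooo-oooooo-
-oo--ooooo-
o-ooo-ooooo
o--oo--oooo
ooo-ooo-ooo
ooo--oo--oo
ooooo-ooo-o
ooooo--oo--
-oooooo-ooo
--ooooo--oo
oo-oooooo-o
oo--ooooo--
-ooo-oooooo
--oo--ooooo
oo-ooo-oooo
oo--oo--ooo
oooo-ooo-oo

22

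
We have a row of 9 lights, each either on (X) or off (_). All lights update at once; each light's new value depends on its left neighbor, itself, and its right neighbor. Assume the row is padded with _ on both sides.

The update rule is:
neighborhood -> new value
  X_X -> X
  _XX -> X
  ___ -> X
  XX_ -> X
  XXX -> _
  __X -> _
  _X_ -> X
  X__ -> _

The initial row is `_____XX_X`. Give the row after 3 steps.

step 1: XXXX_XXXX
step 2: X__XXX__X
step 3: X__X_X__X

X__X_X__X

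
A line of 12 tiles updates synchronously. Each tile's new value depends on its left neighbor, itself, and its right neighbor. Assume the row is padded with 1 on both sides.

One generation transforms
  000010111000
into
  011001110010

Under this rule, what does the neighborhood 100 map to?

0

At position 0 the neighborhood is 100; the next row has 0 there.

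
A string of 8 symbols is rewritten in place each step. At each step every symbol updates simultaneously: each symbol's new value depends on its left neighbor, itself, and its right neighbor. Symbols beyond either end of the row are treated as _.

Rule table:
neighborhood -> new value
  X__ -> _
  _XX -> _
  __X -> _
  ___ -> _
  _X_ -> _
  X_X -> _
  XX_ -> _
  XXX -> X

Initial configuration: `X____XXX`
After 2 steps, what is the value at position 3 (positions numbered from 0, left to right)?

_

step 1: ______X_
step 2: ________
position 3 holds _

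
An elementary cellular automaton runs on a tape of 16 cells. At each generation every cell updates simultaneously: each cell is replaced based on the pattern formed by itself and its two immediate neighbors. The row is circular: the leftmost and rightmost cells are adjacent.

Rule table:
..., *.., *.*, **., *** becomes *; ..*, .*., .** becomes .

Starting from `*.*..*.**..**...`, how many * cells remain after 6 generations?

.*.*..*.**..***.
..*.*..*.**..***
*..*.*..*.**..**
**..*.*..*.**..*
***..*.*..*.**..
.***..*.*..*.**.
count of *: 8

8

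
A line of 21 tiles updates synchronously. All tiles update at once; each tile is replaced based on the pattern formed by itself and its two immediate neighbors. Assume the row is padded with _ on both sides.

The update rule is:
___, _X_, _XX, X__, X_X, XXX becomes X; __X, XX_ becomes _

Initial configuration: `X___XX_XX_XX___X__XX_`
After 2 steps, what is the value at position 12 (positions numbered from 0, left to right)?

XXX_X_XX_XX_XX_XX_X_X
XX_XXXX_XX_XX_XX_XXXX
position 12 holds X

X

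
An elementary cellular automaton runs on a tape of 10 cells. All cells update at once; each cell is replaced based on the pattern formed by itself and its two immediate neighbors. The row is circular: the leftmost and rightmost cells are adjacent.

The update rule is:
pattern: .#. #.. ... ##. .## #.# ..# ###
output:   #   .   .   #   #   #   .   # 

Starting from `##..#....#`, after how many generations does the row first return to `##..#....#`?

generation 1: ##..#....#

1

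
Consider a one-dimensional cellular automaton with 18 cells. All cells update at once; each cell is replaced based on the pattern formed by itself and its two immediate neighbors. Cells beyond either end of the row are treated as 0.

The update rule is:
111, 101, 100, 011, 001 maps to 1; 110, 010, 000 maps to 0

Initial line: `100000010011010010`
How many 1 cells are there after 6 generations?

generation 1: 010000101110101101
generation 2: 101001011101011010
generation 3: 010110111010110101
generation 4: 101101110101101010
generation 5: 011011101011010101
generation 6: 110111010110101010
count of 1: 11

11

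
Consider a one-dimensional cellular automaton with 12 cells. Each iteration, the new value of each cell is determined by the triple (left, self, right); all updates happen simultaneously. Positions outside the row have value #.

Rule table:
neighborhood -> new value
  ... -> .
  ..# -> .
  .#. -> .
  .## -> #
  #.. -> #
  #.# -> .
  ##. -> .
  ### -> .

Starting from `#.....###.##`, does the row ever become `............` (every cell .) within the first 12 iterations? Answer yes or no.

iteration 1: .#....#...#.
iteration 2: ..#....#....
iteration 3: #..#....#...
iteration 4: .#..#....#..
iteration 5: ..#..#....#.
iteration 6: #..#..#.....
iteration 7: .#..#..#....
iteration 8: ..#..#..#...
iteration 9: #..#..#..#..
iteration 10: .#..#..#..#.
iteration 11: ..#..#..#...  (repeats iteration 8; period 3)
iteration 12: #..#..#..#..
iteration 12 is #..#..#..#.., still not uniform .

no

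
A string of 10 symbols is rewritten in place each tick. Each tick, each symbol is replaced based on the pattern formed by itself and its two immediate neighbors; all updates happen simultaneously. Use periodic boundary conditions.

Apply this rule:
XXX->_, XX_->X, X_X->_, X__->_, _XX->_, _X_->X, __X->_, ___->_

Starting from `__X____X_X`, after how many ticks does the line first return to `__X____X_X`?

1

__X____X_X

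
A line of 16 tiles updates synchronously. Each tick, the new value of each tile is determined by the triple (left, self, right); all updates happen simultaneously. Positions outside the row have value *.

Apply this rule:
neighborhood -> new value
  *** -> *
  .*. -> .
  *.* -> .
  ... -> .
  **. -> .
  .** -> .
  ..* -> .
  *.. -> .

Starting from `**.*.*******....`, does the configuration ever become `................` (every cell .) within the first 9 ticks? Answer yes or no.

yes

*.....*****.....
.......***......
........*.......
................
all cells are . at tick 4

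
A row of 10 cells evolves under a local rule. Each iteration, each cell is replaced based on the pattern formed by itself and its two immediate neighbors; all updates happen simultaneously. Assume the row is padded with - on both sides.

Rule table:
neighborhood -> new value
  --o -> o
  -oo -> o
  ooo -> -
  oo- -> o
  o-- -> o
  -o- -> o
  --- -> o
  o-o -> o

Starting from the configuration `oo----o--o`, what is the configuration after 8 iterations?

o--------o

oooooooooo
o--------o
oooooooooo  (repeats iteration 1; period 2)
iteration 8: o--------o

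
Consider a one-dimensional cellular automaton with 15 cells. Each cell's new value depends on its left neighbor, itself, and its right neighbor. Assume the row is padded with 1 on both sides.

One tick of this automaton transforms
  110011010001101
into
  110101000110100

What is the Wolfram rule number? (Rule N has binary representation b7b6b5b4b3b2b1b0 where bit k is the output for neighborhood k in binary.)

195

position 0: 111 → 1  (bit 7 = 1)
position 1: 110 → 1  (bit 6 = 1)
position 6: 101 → 0  (bit 5 = 0)
position 2: 100 → 0  (bit 4 = 0)
position 4: 011 → 0  (bit 3 = 0)
position 7: 010 → 0  (bit 2 = 0)
position 3: 001 → 1  (bit 1 = 1)
position 9: 000 → 1  (bit 0 = 1)
bits b7..b0 = 11000011 = 195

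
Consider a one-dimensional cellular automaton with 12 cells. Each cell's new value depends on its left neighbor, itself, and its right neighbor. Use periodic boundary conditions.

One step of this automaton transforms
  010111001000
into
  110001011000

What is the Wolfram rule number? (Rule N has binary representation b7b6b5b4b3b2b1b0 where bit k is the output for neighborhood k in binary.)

position 4: 111 → 0  (bit 7 = 0)
position 5: 110 → 1  (bit 6 = 1)
position 2: 101 → 0  (bit 5 = 0)
position 6: 100 → 0  (bit 4 = 0)
position 3: 011 → 0  (bit 3 = 0)
position 1: 010 → 1  (bit 2 = 1)
position 0: 001 → 1  (bit 1 = 1)
position 10: 000 → 0  (bit 0 = 0)
bits b7..b0 = 01000110 = 70

70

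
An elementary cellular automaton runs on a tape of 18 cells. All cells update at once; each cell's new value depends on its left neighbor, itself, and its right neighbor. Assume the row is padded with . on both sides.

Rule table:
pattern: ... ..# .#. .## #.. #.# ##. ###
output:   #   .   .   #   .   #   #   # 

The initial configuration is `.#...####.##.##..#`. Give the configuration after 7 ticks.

##..##############

...#.##########...
##..###########.##
##..##############
##..##############  (fixed point — unchanged through tick 7)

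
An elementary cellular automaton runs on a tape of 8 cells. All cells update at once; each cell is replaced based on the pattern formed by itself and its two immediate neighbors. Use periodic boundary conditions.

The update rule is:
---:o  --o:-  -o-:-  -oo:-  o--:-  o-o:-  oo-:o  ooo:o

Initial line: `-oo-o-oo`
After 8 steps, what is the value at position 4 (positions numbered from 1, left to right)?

--o----o
----oo--
ooo--o-o
ooo-----
-oo-ooo-
--o--oo-
o-----o-
--ooo---
position 4 holds o

o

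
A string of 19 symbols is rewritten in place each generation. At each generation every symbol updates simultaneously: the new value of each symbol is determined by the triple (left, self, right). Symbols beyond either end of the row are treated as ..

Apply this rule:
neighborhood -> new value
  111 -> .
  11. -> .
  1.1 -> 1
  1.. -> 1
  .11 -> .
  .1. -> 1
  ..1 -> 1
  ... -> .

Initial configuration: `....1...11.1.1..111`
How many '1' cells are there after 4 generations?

9

...111.1..111111...
..1...1111......1..
.111.1....1....111.
1...111..111..1...1
count of 1: 9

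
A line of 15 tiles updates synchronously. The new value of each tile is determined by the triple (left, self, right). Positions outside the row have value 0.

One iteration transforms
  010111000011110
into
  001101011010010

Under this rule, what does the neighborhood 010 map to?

0

At position 1 the neighborhood is 010; the next row has 0 there.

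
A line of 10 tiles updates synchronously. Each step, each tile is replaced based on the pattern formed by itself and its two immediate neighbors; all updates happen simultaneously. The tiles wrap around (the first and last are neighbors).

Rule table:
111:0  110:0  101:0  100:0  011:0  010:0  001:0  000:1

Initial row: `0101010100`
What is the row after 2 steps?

0111111100

0000000001
0111111100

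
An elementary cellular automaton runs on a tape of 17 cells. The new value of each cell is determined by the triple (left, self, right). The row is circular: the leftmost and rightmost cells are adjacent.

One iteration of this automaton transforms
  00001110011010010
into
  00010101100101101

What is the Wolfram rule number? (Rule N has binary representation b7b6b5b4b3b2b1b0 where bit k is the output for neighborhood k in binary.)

178

position 5: 111 → 1  (bit 7 = 1)
position 6: 110 → 0  (bit 6 = 0)
position 11: 101 → 1  (bit 5 = 1)
position 7: 100 → 1  (bit 4 = 1)
position 4: 011 → 0  (bit 3 = 0)
position 12: 010 → 0  (bit 2 = 0)
position 3: 001 → 1  (bit 1 = 1)
position 0: 000 → 0  (bit 0 = 0)
bits b7..b0 = 10110010 = 178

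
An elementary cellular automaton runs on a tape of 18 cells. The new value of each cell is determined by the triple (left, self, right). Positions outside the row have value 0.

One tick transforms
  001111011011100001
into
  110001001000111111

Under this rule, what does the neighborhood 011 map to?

0

At position 2 the neighborhood is 011; the next row has 0 there.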